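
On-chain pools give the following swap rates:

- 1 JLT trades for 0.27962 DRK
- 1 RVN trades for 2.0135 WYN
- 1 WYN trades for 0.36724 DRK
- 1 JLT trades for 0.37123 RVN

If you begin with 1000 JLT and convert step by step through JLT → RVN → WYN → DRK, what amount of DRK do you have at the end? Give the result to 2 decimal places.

274.50

1000 JLT × 0.37123 = 371.23 RVN
371.23 RVN × 2.0135 = 747.471605 WYN
747.471605 WYN × 0.36724 = 274.5014722202 DRK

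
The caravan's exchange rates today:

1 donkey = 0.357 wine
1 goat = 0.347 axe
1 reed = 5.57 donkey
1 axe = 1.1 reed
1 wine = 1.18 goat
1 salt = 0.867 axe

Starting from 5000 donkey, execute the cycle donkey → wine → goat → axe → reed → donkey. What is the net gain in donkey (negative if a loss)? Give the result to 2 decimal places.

5000 donkey × 0.357 = 1785 wine
1785 wine × 1.18 = 2106.3 goat
2106.3 goat × 0.347 = 730.8861 axe
730.8861 axe × 1.1 = 803.97471 reed
803.97471 reed × 5.57 = 4478.1391347 donkey
Net change: 4478.1391347 − 5000 = -521.8608653 donkey

-521.86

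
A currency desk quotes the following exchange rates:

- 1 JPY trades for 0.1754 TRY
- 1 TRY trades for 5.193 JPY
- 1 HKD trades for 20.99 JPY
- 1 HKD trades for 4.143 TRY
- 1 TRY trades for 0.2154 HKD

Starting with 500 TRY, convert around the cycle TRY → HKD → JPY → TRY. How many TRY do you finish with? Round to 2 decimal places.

500 TRY × 0.2154 = 107.7 HKD
107.7 HKD × 20.99 = 2260.623 JPY
2260.623 JPY × 0.1754 = 396.5132742 TRY

396.51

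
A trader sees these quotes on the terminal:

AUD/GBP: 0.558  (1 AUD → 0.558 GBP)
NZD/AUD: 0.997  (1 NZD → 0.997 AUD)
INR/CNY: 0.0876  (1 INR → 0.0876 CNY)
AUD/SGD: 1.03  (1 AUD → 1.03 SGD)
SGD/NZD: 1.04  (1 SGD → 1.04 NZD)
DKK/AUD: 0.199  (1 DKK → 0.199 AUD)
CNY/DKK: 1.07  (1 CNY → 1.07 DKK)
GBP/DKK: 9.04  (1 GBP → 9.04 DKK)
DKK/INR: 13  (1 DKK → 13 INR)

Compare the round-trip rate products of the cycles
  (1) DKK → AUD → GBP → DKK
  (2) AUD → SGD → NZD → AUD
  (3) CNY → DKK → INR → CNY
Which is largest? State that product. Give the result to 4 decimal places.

1.2185

(1) 0.199 × 0.558 × 9.04 = 1.00382
(2) 1.03 × 1.04 × 0.997 = 1.06799
(3) 1.07 × 13 × 0.0876 = 1.21852
Highest is cycle (3) at 1.2185 (>1, arbitrage).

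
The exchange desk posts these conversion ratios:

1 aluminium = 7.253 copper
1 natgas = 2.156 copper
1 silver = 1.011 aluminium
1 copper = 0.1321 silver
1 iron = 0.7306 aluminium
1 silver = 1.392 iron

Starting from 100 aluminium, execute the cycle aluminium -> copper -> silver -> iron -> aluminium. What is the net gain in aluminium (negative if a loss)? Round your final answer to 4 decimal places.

-2.5595

100 aluminium × 7.253 = 725.3 copper
725.3 copper × 0.1321 = 95.81213 silver
95.81213 silver × 1.392 = 133.37048496 iron
133.37048496 iron × 0.7306 = 97.440476311776 aluminium
Net change: 97.440476311776 − 100 = -2.559523688224 aluminium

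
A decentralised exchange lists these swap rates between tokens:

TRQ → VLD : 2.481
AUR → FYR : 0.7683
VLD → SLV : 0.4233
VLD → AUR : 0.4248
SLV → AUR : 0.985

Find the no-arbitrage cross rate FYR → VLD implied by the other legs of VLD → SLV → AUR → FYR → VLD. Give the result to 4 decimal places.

3.1217

Known legs of the cycle: 0.4233 × 0.985 × 0.7683 = 0.32034306915
For no arbitrage the full-cycle product must be 1, so the missing rate is 1 / 0.32034306915 ≈ 3.121653.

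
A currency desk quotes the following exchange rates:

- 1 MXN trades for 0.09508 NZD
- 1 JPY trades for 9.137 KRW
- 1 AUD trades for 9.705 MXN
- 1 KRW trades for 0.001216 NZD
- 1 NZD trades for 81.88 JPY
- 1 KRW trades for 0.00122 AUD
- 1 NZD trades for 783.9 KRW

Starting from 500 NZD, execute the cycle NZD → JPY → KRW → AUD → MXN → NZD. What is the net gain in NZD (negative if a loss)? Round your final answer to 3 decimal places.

500 NZD × 81.88 = 40940 JPY
40940 JPY × 9.137 = 374068.78 KRW
374068.78 KRW × 0.00122 = 456.3639116 AUD
456.3639116 AUD × 9.705 = 4429.011762078 MXN
4429.011762078 MXN × 0.09508 = 421.11043833837624 NZD
Net change: 421.11043833837624 − 500 = -78.88956166162376 NZD

-78.890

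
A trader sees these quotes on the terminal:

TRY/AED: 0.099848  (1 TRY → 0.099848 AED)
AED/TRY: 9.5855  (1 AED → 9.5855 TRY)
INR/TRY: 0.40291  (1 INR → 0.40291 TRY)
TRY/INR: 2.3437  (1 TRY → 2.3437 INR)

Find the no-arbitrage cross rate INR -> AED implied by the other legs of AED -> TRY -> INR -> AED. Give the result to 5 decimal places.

0.04451

Known legs of the cycle: 9.5855 × 2.3437 = 22.46553635
For no arbitrage the full-cycle product must be 1, so the missing rate is 1 / 22.46553635 ≈ 0.0445126.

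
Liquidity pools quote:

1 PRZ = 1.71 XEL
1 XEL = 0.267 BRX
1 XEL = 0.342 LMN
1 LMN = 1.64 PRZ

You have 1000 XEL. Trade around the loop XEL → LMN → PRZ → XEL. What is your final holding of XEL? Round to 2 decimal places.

959.10

1000 XEL × 0.342 = 342 LMN
342 LMN × 1.64 = 560.88 PRZ
560.88 PRZ × 1.71 = 959.1048 XEL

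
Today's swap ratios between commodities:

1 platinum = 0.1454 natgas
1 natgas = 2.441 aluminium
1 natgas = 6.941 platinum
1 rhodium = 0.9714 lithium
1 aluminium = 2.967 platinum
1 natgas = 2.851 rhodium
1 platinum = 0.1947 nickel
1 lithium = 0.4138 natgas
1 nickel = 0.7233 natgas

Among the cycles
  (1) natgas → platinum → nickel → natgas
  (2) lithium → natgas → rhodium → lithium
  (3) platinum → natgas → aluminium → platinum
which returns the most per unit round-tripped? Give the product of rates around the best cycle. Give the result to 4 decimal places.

(1) 6.941 × 0.1947 × 0.7233 = 0.97748
(2) 0.4138 × 2.851 × 0.9714 = 1.14600
(3) 0.1454 × 2.441 × 2.967 = 1.05305
Highest is cycle (2) at 1.1460 (>1, arbitrage).

1.1460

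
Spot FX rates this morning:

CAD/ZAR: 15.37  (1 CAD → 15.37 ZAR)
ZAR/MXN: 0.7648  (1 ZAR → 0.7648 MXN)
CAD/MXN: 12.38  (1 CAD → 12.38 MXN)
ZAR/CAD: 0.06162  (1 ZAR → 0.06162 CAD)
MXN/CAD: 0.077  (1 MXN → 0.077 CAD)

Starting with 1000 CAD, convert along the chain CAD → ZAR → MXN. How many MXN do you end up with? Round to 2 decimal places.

1000 CAD × 15.37 = 15370 ZAR
15370 ZAR × 0.7648 = 11754.976 MXN

11754.98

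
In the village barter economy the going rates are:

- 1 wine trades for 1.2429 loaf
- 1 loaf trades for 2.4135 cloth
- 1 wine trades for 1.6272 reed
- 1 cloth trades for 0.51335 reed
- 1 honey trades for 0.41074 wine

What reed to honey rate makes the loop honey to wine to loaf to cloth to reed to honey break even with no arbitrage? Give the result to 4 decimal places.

Known legs of the cycle: 0.41074 × 1.2429 × 2.4135 × 0.51335 = 0.63250513589608785
For no arbitrage the full-cycle product must be 1, so the missing rate is 1 / 0.63250513589608785 ≈ 1.581015.

1.5810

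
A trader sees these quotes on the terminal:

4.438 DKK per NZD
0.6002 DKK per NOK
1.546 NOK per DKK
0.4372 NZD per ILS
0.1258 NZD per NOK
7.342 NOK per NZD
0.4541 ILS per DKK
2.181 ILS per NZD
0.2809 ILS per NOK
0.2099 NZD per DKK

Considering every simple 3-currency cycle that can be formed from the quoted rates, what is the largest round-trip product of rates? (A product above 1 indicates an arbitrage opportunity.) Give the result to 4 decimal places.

NZD→NOK→DKK→NZD: 7.342 × 0.6002 × 0.2099 = 0.92496
ILS→NZD→NOK→ILS: 0.4372 × 7.342 × 0.2809 = 0.90167
ILS→NZD→DKK→ILS: 0.4372 × 4.438 × 0.4541 = 0.88109
NZD→DKK→NOK→NZD: 4.438 × 1.546 × 0.1258 = 0.86313
Maximum is NZD→NOK→DKK→NZD at 0.9250; no arbitrage — every cycle loses value.

0.9250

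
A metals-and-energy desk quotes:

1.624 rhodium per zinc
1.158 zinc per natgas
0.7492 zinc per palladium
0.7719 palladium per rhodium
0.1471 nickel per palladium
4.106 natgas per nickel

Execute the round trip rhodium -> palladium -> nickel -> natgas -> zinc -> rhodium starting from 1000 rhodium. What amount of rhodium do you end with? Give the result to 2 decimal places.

876.77

1000 rhodium × 0.7719 = 771.9 palladium
771.9 palladium × 0.1471 = 113.54649 nickel
113.54649 nickel × 4.106 = 466.22188794 natgas
466.22188794 natgas × 1.158 = 539.88494623452 zinc
539.88494623452 zinc × 1.624 = 876.77315268486048 rhodium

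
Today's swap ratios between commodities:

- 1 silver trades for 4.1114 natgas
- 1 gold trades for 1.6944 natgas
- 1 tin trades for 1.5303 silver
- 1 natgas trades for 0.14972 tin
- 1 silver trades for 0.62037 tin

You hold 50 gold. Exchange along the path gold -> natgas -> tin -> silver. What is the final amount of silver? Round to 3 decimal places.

50 gold × 1.6944 = 84.72 natgas
84.72 natgas × 0.14972 = 12.6842784 tin
12.6842784 tin × 1.5303 = 19.41075123552 silver

19.411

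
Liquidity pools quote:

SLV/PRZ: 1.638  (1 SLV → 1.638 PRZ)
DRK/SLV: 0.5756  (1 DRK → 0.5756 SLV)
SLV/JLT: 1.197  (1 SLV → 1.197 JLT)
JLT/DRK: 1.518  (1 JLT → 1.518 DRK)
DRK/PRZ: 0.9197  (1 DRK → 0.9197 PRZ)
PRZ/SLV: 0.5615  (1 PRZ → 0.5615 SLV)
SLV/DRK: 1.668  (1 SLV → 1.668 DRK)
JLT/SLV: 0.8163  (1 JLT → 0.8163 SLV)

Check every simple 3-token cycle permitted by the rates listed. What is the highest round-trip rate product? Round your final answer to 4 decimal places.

SLV→JLT→DRK→SLV: 1.197 × 1.518 × 0.5756 = 1.04589
SLV→DRK→PRZ→SLV: 1.668 × 0.9197 × 0.5615 = 0.86137
Maximum is SLV→JLT→DRK→SLV at 1.0459; arbitrage exists.

1.0459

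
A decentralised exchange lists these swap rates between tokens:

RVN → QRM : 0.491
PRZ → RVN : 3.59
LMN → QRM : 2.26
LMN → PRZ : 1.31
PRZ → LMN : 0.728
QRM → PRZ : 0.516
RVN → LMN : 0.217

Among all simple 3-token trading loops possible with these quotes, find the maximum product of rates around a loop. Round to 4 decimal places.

1.0205

RVN→LMN→PRZ→RVN: 0.217 × 1.31 × 3.59 = 1.02053
RVN→QRM→PRZ→RVN: 0.491 × 0.516 × 3.59 = 0.90955
PRZ→LMN→QRM→PRZ: 0.728 × 2.26 × 0.516 = 0.84896
Maximum is RVN→LMN→PRZ→RVN at 1.0205; arbitrage exists.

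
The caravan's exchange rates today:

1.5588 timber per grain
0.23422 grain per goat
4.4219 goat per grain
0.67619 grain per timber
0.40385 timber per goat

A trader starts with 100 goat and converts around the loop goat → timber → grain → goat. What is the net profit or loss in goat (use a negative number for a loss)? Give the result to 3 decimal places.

100 goat × 0.40385 = 40.385 timber
40.385 timber × 0.67619 = 27.30793315 grain
27.30793315 grain × 4.4219 = 120.752949595985 goat
Net change: 120.752949595985 − 100 = 20.752949595985 goat

20.753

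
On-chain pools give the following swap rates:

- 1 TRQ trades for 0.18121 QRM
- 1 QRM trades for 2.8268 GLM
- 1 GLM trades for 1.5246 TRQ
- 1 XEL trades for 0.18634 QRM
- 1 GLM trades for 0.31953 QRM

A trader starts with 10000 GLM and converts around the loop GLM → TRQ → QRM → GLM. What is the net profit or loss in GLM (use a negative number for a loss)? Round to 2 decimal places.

-2190.32

10000 GLM × 1.5246 = 15246 TRQ
15246 TRQ × 0.18121 = 2762.72766 QRM
2762.72766 QRM × 2.8268 = 7809.678549288 GLM
Net change: 7809.678549288 − 10000 = -2190.321450712 GLM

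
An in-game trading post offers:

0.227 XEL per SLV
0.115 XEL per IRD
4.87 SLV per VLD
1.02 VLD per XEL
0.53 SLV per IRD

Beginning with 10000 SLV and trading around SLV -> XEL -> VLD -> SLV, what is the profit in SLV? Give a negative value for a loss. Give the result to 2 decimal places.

10000 SLV × 0.227 = 2270 XEL
2270 XEL × 1.02 = 2315.4 VLD
2315.4 VLD × 4.87 = 11275.998 SLV
Net change: 11275.998 − 10000 = 1275.998 SLV

1276.00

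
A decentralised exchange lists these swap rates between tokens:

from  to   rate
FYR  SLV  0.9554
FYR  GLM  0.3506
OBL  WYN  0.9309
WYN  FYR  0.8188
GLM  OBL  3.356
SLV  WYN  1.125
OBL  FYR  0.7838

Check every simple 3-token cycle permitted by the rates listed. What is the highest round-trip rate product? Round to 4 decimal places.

0.9222

GLM→OBL→FYR→GLM: 3.356 × 0.7838 × 0.3506 = 0.92223
SLV→WYN→FYR→SLV: 1.125 × 0.8188 × 0.9554 = 0.88007
Maximum is GLM→OBL→FYR→GLM at 0.9222; no arbitrage — every cycle loses value.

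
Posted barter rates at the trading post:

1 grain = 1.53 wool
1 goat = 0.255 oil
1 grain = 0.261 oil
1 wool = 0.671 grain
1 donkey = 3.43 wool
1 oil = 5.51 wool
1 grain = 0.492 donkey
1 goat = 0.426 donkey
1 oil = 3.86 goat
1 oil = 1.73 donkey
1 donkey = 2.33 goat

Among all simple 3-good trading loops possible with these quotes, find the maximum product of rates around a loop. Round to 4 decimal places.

1.1324

donkey→wool→grain→donkey: 3.43 × 0.671 × 0.492 = 1.13235
oil→donkey→goat→oil: 1.73 × 2.33 × 0.255 = 1.02788
oil→wool→grain→oil: 5.51 × 0.671 × 0.261 = 0.96497
Maximum is donkey→wool→grain→donkey at 1.1324; arbitrage exists.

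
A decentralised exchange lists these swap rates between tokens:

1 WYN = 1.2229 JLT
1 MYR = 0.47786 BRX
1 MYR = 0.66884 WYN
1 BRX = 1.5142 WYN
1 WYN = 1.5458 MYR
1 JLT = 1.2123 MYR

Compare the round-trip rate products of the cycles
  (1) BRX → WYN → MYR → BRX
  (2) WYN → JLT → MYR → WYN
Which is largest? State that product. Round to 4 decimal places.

(1) 1.5142 × 1.5458 × 0.47786 = 1.11850
(2) 1.2229 × 1.2123 × 0.66884 = 0.99157
Highest is cycle (1) at 1.1185 (>1, arbitrage).

1.1185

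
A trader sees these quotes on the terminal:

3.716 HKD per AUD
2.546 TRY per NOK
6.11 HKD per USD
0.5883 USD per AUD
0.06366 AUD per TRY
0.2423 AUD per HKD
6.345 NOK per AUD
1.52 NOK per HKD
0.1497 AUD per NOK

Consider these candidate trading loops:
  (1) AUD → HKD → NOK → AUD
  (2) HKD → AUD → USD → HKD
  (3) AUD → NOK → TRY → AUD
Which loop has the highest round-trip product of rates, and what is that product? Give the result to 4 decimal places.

1.0284

(1) 3.716 × 1.52 × 0.1497 = 0.84555
(2) 0.2423 × 0.5883 × 6.11 = 0.87095
(3) 6.345 × 2.546 × 0.06366 = 1.02839
Highest is cycle (3) at 1.0284 (>1, arbitrage).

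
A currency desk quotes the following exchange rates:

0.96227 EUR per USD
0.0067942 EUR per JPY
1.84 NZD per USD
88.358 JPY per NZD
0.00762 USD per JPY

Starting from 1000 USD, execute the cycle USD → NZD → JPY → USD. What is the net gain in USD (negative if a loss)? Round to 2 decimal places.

1000 USD × 1.84 = 1840 NZD
1840 NZD × 88.358 = 162578.72 JPY
162578.72 JPY × 0.00762 = 1238.8498464 USD
Net change: 1238.8498464 − 1000 = 238.8498464 USD

238.85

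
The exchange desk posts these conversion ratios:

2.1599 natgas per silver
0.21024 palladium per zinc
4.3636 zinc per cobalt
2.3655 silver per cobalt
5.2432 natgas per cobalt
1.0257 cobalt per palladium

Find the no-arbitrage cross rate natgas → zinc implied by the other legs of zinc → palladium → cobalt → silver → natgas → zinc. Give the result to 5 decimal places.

0.90763

Known legs of the cycle: 0.21024 × 1.0257 × 2.3655 × 2.1599 = 1.1017734436412496
For no arbitrage the full-cycle product must be 1, so the missing rate is 1 / 1.1017734436412496 ≈ 0.9076276.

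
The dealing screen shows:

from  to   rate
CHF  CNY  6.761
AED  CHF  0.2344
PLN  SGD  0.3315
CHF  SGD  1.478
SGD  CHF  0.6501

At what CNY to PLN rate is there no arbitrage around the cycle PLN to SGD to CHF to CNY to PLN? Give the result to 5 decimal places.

Known legs of the cycle: 0.3315 × 0.6501 × 6.761 = 1.45705060215
For no arbitrage the full-cycle product must be 1, so the missing rate is 1 / 1.45705060215 ≈ 0.6863180.

0.68632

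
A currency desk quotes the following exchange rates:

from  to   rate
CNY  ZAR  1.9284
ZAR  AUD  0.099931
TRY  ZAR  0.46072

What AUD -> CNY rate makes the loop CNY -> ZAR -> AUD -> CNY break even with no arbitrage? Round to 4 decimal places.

Known legs of the cycle: 1.9284 × 0.099931 = 0.1927069404
For no arbitrage the full-cycle product must be 1, so the missing rate is 1 / 0.1927069404 ≈ 5.189227.

5.1892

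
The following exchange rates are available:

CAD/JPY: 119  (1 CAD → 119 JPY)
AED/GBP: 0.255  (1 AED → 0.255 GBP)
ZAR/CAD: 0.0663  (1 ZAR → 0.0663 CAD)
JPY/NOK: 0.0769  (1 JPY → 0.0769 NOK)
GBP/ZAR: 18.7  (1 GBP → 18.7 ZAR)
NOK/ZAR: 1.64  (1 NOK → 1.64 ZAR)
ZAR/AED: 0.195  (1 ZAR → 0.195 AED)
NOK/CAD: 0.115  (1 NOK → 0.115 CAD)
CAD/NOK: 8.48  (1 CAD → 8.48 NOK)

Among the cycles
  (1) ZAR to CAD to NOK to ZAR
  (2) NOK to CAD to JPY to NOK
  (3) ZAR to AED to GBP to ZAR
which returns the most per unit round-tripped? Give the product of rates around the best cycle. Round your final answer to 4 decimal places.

(1) 0.0663 × 8.48 × 1.64 = 0.92205
(2) 0.115 × 119 × 0.0769 = 1.05238
(3) 0.195 × 0.255 × 18.7 = 0.92986
Highest is cycle (2) at 1.0524 (>1, arbitrage).

1.0524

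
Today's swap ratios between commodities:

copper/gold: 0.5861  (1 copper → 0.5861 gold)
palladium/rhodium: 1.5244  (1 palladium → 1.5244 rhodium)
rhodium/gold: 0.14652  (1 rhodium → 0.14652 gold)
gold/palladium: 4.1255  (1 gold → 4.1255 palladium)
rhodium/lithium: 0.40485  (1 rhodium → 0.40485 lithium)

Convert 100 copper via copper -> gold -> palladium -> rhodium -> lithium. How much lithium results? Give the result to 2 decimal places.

100 copper × 0.5861 = 58.61 gold
58.61 gold × 4.1255 = 241.795555 palladium
241.795555 palladium × 1.5244 = 368.593144042 rhodium
368.593144042 rhodium × 0.40485 = 149.2249343654037 lithium

149.22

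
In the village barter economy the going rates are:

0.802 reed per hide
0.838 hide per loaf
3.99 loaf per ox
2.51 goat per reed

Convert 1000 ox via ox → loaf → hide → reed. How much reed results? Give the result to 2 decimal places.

1000 ox × 3.99 = 3990 loaf
3990 loaf × 0.838 = 3343.62 hide
3343.62 hide × 0.802 = 2681.58324 reed

2681.58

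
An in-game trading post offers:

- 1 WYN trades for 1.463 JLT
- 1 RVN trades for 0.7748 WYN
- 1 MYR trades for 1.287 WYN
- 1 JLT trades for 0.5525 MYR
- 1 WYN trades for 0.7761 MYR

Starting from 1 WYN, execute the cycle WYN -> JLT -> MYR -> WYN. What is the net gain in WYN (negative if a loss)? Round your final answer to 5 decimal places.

0.04029

1 WYN × 1.463 = 1.463 JLT
1.463 JLT × 0.5525 = 0.8083075 MYR
0.8083075 MYR × 1.287 = 1.0402917525 WYN
Net change: 1.0402917525 − 1 = 0.0402917525 WYN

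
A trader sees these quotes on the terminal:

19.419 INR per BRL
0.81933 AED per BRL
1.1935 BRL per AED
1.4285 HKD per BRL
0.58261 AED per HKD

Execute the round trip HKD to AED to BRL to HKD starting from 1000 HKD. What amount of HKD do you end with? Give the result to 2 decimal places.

993.30

1000 HKD × 0.58261 = 582.61 AED
582.61 AED × 1.1935 = 695.345035 BRL
695.345035 BRL × 1.4285 = 993.3003824975 HKD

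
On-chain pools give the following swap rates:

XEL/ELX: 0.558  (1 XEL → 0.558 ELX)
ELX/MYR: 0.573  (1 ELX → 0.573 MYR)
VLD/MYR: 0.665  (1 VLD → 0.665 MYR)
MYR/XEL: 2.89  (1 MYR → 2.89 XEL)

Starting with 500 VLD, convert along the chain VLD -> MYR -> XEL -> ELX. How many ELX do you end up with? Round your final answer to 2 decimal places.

536.20

500 VLD × 0.665 = 332.5 MYR
332.5 MYR × 2.89 = 960.925 XEL
960.925 XEL × 0.558 = 536.19615 ELX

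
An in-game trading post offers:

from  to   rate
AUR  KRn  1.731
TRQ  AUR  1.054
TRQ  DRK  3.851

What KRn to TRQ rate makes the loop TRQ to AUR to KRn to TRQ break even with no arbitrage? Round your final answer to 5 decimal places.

0.54810

Known legs of the cycle: 1.054 × 1.731 = 1.824474
For no arbitrage the full-cycle product must be 1, so the missing rate is 1 / 1.824474 ≈ 0.5481032.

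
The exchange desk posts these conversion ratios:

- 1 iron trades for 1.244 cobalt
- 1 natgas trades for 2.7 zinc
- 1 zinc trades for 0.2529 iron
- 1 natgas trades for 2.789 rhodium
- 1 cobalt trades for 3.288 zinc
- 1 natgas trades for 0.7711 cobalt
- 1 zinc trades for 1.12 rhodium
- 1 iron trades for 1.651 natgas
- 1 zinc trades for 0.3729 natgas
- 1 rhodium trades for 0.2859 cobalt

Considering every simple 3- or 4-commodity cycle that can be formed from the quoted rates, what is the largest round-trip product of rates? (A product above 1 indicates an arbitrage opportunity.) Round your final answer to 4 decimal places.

natgas→zinc→iron→natgas: 2.7 × 0.2529 × 1.651 = 1.12735
natgas→cobalt→zinc→iron→natgas: 0.7711 × 3.288 × 0.2529 × 1.651 = 1.05862
rhodium→cobalt→zinc→rhodium: 0.2859 × 3.288 × 1.12 = 1.05284
iron→cobalt→zinc→iron: 1.244 × 3.288 × 0.2529 = 1.03443
rhodium→cobalt→zinc→natgas→rhodium: 0.2859 × 3.288 × 0.3729 × 2.789 = 0.97766
natgas→cobalt→zinc→natgas: 0.7711 × 3.288 × 0.3729 = 0.94544
Maximum is natgas→zinc→iron→natgas at 1.1274; arbitrage exists.

1.1274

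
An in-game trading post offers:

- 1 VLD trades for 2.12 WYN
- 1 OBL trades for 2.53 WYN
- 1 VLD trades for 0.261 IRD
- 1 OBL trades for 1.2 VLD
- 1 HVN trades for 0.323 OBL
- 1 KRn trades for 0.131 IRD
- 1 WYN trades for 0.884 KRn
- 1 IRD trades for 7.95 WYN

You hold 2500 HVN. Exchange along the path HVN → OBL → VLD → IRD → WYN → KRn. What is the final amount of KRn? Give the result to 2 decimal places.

2500 HVN × 0.323 = 807.5 OBL
807.5 OBL × 1.2 = 969 VLD
969 VLD × 0.261 = 252.909 IRD
252.909 IRD × 7.95 = 2010.62655 WYN
2010.62655 WYN × 0.884 = 1777.3938702 KRn

1777.39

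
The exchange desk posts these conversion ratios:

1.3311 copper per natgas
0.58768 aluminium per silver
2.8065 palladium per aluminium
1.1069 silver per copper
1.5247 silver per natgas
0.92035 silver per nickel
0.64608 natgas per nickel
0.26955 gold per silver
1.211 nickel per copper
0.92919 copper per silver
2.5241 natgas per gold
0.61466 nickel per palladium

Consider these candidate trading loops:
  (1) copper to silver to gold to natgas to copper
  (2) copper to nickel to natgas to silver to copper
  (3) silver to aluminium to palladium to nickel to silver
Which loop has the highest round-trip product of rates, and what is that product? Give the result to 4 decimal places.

(1) 1.1069 × 0.26955 × 2.5241 × 1.3311 = 1.00246
(2) 1.211 × 0.64608 × 1.5247 × 0.92919 = 1.10846
(3) 0.58768 × 2.8065 × 0.61466 × 0.92035 = 0.93303
Highest is cycle (2) at 1.1085 (>1, arbitrage).

1.1085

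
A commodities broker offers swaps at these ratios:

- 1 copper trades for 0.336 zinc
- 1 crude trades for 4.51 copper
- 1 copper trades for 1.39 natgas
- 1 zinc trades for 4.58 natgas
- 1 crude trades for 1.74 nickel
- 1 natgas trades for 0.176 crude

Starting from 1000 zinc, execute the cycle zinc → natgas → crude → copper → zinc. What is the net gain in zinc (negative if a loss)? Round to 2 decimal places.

221.50

1000 zinc × 4.58 = 4580 natgas
4580 natgas × 0.176 = 806.08 crude
806.08 crude × 4.51 = 3635.4208 copper
3635.4208 copper × 0.336 = 1221.5013888 zinc
Net change: 1221.5013888 − 1000 = 221.5013888 zinc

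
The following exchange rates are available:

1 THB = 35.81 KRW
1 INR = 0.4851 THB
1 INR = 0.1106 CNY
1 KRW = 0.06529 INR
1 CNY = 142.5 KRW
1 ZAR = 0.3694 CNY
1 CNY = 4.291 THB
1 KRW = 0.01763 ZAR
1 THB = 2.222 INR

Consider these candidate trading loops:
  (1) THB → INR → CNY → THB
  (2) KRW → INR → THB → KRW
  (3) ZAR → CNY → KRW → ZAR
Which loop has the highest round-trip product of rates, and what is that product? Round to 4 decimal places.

1.1342

(1) 2.222 × 0.1106 × 4.291 = 1.05453
(2) 0.06529 × 0.4851 × 35.81 = 1.13418
(3) 0.3694 × 142.5 × 0.01763 = 0.92803
Highest is cycle (2) at 1.1342 (>1, arbitrage).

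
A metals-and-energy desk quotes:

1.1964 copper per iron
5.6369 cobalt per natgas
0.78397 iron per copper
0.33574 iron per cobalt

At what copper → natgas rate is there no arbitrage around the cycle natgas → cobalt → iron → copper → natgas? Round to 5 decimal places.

0.44165

Known legs of the cycle: 5.6369 × 0.33574 × 1.1964 = 2.2642262490984
For no arbitrage the full-cycle product must be 1, so the missing rate is 1 / 2.2642262490984 ≈ 0.4416520.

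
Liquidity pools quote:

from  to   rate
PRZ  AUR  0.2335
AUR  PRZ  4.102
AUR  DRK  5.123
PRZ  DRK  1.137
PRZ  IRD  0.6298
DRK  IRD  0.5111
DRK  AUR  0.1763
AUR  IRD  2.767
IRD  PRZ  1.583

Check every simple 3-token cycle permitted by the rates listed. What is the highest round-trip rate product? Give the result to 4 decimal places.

AUR→IRD→PRZ→AUR: 2.767 × 1.583 × 0.2335 = 1.02277
DRK→IRD→PRZ→DRK: 0.5111 × 1.583 × 1.137 = 0.91991
DRK→AUR→PRZ→DRK: 0.1763 × 4.102 × 1.137 = 0.82226
Maximum is AUR→IRD→PRZ→AUR at 1.0228; arbitrage exists.

1.0228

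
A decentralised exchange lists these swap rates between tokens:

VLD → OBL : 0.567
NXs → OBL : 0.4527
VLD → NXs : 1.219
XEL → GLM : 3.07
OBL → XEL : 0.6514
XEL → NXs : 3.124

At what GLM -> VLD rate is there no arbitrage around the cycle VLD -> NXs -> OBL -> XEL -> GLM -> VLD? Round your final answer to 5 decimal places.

Known legs of the cycle: 1.219 × 0.4527 × 0.6514 × 3.07 = 1.1035711280574
For no arbitrage the full-cycle product must be 1, so the missing rate is 1 / 1.1035711280574 ≈ 0.9061491.

0.90615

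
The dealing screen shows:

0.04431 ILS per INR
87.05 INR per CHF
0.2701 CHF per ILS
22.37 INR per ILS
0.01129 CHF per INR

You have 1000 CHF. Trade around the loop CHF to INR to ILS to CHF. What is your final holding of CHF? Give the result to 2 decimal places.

1041.83

1000 CHF × 87.05 = 87050 INR
87050 INR × 0.04431 = 3857.1855 ILS
3857.1855 ILS × 0.2701 = 1041.82580355 CHF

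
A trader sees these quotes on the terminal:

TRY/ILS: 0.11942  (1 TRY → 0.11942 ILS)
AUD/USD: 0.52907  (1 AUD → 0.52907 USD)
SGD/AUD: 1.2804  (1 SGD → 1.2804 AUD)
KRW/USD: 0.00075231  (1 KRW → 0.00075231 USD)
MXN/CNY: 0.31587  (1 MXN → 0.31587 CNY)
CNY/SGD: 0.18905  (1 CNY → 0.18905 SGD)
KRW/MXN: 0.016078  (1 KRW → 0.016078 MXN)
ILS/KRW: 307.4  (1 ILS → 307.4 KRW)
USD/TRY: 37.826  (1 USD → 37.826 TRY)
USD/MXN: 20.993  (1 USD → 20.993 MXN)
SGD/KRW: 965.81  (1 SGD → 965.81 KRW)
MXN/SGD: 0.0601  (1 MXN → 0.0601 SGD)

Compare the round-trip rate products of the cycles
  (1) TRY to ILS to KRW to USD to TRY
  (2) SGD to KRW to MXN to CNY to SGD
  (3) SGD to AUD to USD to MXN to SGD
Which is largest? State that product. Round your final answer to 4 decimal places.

1.0446

(1) 0.11942 × 307.4 × 0.00075231 × 37.826 = 1.04464
(2) 965.81 × 0.016078 × 0.31587 × 0.18905 = 0.92728
(3) 1.2804 × 0.52907 × 20.993 × 0.0601 = 0.85469
Highest is cycle (1) at 1.0446 (>1, arbitrage).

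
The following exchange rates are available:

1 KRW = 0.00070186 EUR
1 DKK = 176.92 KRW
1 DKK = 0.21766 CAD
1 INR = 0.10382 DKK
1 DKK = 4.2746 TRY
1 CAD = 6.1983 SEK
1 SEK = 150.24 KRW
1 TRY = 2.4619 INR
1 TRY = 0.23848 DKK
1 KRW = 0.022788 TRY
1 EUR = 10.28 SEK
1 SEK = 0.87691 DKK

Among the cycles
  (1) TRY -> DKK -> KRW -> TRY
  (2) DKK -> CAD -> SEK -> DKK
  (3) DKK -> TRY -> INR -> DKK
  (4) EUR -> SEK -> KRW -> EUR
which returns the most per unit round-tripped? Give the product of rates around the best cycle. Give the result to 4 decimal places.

1.1831

(1) 0.23848 × 176.92 × 0.022788 = 0.96147
(2) 0.21766 × 6.1983 × 0.87691 = 1.18306
(3) 4.2746 × 2.4619 × 0.10382 = 1.09256
(4) 10.28 × 150.24 × 0.00070186 = 1.08400
Highest is cycle (2) at 1.1831 (>1, arbitrage).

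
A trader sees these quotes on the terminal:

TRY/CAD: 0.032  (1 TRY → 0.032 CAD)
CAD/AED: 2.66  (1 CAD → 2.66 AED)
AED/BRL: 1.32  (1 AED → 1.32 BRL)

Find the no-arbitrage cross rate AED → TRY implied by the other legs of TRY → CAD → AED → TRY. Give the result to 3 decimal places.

Known legs of the cycle: 0.032 × 2.66 = 0.08512
For no arbitrage the full-cycle product must be 1, so the missing rate is 1 / 0.08512 ≈ 11.74812.

11.748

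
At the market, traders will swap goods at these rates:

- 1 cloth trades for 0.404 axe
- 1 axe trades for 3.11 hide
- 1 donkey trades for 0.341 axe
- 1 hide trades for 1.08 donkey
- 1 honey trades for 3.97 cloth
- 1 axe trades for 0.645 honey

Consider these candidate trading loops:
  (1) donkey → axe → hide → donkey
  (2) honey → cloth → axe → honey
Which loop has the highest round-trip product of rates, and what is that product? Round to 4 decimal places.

(1) 0.341 × 3.11 × 1.08 = 1.14535
(2) 3.97 × 0.404 × 0.645 = 1.03450
Highest is cycle (1) at 1.1454 (>1, arbitrage).

1.1454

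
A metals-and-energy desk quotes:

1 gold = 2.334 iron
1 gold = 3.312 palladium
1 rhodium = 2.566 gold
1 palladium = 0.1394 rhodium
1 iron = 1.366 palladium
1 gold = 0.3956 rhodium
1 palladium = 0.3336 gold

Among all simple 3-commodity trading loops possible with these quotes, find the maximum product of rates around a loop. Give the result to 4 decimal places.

1.1847

rhodium→gold→palladium→rhodium: 2.566 × 3.312 × 0.1394 = 1.18470
iron→palladium→gold→iron: 1.366 × 0.3336 × 2.334 = 1.06360
Maximum is rhodium→gold→palladium→rhodium at 1.1847; arbitrage exists.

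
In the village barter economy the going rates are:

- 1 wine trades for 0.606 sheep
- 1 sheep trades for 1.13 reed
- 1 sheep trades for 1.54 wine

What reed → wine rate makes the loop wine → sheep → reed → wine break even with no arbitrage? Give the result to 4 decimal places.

Known legs of the cycle: 0.606 × 1.13 = 0.68478
For no arbitrage the full-cycle product must be 1, so the missing rate is 1 / 0.68478 ≈ 1.460323.

1.4603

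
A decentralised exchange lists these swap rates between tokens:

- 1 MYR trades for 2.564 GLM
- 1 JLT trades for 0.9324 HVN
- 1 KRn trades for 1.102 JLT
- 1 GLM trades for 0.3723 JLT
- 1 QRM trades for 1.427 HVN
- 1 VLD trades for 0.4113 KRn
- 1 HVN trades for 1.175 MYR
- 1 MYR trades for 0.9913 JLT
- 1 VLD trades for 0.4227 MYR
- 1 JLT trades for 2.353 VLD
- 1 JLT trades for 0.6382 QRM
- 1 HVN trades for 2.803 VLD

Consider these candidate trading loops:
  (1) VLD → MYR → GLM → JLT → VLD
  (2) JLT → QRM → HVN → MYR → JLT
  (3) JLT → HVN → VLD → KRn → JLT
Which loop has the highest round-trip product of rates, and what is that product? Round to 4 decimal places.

1.1846

(1) 0.4227 × 2.564 × 0.3723 × 2.353 = 0.94943
(2) 0.6382 × 1.427 × 1.175 × 0.9913 = 1.06078
(3) 0.9324 × 2.803 × 0.4113 × 1.102 = 1.18458
Highest is cycle (3) at 1.1846 (>1, arbitrage).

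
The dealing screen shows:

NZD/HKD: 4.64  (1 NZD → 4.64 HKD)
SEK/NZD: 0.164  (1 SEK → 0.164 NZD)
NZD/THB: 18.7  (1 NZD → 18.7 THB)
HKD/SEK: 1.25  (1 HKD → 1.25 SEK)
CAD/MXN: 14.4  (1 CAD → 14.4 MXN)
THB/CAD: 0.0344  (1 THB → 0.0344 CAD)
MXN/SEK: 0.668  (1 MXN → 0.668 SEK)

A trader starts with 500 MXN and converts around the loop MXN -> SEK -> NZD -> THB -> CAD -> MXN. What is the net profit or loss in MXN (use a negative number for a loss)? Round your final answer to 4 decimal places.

500 MXN × 0.668 = 334 SEK
334 SEK × 0.164 = 54.776 NZD
54.776 NZD × 18.7 = 1024.3112 THB
1024.3112 THB × 0.0344 = 35.23630528 CAD
35.23630528 CAD × 14.4 = 507.402796032 MXN
Net change: 507.402796032 − 500 = 7.402796032 MXN

7.4028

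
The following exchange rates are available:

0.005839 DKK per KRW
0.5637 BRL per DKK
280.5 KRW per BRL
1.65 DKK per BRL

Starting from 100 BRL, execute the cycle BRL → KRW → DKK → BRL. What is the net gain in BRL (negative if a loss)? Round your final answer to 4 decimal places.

-7.6750

100 BRL × 280.5 = 28050 KRW
28050 KRW × 0.005839 = 163.78395 DKK
163.78395 DKK × 0.5637 = 92.325012615 BRL
Net change: 92.325012615 − 100 = -7.674987385 BRL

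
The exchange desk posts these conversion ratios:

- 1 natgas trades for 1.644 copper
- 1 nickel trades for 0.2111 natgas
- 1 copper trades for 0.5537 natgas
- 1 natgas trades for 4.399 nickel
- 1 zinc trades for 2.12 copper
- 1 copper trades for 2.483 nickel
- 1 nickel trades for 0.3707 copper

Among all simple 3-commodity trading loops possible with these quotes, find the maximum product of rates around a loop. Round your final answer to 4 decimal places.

0.9029

nickel→copper→natgas→nickel: 0.3707 × 0.5537 × 4.399 = 0.90292
nickel→natgas→copper→nickel: 0.2111 × 1.644 × 2.483 = 0.86172
Maximum is nickel→copper→natgas→nickel at 0.9029; no arbitrage — every cycle loses value.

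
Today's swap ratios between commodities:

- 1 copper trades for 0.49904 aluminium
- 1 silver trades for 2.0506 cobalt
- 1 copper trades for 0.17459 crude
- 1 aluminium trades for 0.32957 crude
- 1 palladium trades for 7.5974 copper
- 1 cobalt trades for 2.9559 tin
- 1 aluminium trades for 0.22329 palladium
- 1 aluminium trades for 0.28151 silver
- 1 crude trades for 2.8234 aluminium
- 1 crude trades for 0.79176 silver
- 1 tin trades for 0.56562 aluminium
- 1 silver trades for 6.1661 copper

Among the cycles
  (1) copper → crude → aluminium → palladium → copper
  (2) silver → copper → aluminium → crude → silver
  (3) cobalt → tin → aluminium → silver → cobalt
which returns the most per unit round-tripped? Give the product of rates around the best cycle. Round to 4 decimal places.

(1) 0.17459 × 2.8234 × 0.22329 × 7.5974 = 0.83623
(2) 6.1661 × 0.49904 × 0.32957 × 0.79176 = 0.80295
(3) 2.9559 × 0.56562 × 0.28151 × 2.0506 = 0.96514
Highest is cycle (3) at 0.9651 (≤1, no arbitrage).

0.9651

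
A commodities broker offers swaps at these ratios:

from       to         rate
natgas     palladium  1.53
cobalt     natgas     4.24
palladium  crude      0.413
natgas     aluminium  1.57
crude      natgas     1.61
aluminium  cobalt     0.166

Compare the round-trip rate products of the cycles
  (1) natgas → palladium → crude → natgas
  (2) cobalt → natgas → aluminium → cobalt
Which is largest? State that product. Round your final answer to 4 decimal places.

1.1050

(1) 1.53 × 0.413 × 1.61 = 1.01734
(2) 4.24 × 1.57 × 0.166 = 1.10503
Highest is cycle (2) at 1.1050 (>1, arbitrage).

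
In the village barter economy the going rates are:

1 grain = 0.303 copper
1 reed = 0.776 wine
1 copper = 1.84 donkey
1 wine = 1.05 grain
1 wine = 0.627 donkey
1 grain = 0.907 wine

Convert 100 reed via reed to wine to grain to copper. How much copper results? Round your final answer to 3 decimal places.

100 reed × 0.776 = 77.6 wine
77.6 wine × 1.05 = 81.48 grain
81.48 grain × 0.303 = 24.68844 copper

24.688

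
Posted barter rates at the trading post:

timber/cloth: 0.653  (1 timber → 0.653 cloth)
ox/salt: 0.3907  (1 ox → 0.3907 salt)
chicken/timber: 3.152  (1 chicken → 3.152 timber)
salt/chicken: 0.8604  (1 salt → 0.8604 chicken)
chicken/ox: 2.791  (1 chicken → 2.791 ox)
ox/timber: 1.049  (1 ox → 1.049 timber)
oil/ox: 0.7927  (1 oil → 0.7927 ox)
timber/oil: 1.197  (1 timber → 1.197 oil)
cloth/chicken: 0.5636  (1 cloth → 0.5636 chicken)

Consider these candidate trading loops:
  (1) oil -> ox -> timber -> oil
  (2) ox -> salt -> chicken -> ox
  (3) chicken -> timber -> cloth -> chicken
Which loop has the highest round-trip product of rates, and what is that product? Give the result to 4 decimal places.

1.1600

(1) 0.7927 × 1.049 × 1.197 = 0.99536
(2) 0.3907 × 0.8604 × 2.791 = 0.93822
(3) 3.152 × 0.653 × 0.5636 = 1.16003
Highest is cycle (3) at 1.1600 (>1, arbitrage).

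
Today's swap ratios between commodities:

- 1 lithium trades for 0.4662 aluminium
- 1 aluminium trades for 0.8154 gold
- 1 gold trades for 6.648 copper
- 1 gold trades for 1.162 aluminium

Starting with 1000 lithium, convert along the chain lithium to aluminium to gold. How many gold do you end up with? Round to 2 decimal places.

380.14

1000 lithium × 0.4662 = 466.2 aluminium
466.2 aluminium × 0.8154 = 380.13948 gold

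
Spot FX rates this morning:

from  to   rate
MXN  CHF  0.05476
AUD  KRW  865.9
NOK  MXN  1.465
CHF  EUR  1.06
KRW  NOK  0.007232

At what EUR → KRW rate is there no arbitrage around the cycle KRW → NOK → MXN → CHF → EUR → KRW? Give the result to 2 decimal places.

1626.05

Known legs of the cycle: 0.007232 × 1.465 × 0.05476 × 1.06 = 0.000614986166528
For no arbitrage the full-cycle product must be 1, so the missing rate is 1 / 0.000614986166528 ≈ 1626.0528.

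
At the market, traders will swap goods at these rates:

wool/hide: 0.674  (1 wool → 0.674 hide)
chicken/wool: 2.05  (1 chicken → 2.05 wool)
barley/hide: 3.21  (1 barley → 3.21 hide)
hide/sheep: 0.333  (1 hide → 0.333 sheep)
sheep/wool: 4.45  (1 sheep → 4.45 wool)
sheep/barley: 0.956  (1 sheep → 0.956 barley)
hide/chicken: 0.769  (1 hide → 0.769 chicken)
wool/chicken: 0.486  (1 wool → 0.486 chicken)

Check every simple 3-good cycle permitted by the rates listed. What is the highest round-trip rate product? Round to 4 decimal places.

chicken→wool→hide→chicken: 2.05 × 0.674 × 0.769 = 1.06253
sheep→barley→hide→sheep: 0.956 × 3.21 × 0.333 = 1.02190
sheep→wool→hide→sheep: 4.45 × 0.674 × 0.333 = 0.99877
Maximum is chicken→wool→hide→chicken at 1.0625; arbitrage exists.

1.0625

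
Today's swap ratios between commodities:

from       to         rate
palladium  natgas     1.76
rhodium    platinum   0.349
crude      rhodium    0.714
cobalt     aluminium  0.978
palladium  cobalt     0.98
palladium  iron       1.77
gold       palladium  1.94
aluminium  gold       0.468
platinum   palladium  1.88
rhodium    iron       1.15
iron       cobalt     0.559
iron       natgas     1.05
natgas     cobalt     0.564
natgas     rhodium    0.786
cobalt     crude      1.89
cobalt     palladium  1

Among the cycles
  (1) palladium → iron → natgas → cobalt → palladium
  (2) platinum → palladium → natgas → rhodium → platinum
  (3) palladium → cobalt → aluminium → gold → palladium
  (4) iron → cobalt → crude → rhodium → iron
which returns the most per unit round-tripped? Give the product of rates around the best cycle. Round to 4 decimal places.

1.0482

(1) 1.77 × 1.05 × 0.564 × 1 = 1.04819
(2) 1.88 × 1.76 × 0.786 × 0.349 = 0.90765
(3) 0.98 × 0.978 × 0.468 × 1.94 = 0.87019
(4) 0.559 × 1.89 × 0.714 × 1.15 = 0.86750
Highest is cycle (1) at 1.0482 (>1, arbitrage).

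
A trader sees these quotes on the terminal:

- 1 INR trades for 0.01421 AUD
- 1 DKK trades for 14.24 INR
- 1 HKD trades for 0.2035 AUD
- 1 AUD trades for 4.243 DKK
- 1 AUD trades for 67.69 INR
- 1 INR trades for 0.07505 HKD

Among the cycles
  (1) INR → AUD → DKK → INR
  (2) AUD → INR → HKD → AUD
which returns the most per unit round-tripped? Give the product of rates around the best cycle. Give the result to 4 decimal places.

(1) 0.01421 × 4.243 × 14.24 = 0.85857
(2) 67.69 × 0.07505 × 0.2035 = 1.03381
Highest is cycle (2) at 1.0338 (>1, arbitrage).

1.0338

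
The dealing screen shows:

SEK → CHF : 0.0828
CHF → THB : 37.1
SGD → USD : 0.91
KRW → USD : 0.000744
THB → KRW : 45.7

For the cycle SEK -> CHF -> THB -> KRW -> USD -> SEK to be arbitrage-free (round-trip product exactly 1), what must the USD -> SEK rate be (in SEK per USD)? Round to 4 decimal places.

Known legs of the cycle: 0.0828 × 37.1 × 45.7 × 0.000744 = 0.104446377504
For no arbitrage the full-cycle product must be 1, so the missing rate is 1 / 0.104446377504 ≈ 9.574291.

9.5743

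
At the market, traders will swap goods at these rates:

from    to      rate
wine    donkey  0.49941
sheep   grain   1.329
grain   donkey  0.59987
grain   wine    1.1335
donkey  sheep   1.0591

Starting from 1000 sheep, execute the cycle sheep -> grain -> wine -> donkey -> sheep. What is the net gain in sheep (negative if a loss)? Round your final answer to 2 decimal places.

1000 sheep × 1.329 = 1329 grain
1329 grain × 1.1335 = 1506.4215 wine
1506.4215 wine × 0.49941 = 752.321961315 donkey
752.321961315 donkey × 1.0591 = 796.7841892287165 sheep
Net change: 796.7841892287165 − 1000 = -203.2158107712835 sheep

-203.22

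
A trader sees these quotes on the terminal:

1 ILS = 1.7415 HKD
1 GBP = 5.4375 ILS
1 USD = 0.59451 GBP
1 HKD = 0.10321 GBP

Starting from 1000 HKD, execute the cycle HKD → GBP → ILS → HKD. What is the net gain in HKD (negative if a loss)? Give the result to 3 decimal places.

-22.663

1000 HKD × 0.10321 = 103.21 GBP
103.21 GBP × 5.4375 = 561.204375 ILS
561.204375 ILS × 1.7415 = 977.3374190625 HKD
Net change: 977.3374190625 − 1000 = -22.6625809375 HKD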